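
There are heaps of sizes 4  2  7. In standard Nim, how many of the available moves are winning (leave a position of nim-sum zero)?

1

Compute the nim-sum pairwise:
4 ⊕ 2 = 6
6 ⊕ 7 = 1
The overall nim-sum is X = 1. A heap of size p has a winning move iff p XOR X < p (reduce it to p XOR X).
  4: 4 XOR 1 = 5 ≥ 4 — no move.
  2: 2 XOR 1 = 3 ≥ 2 — no move.
  7: 7 XOR 1 = 6 < 7 — winning move (to 6).
That gives 1 winning move.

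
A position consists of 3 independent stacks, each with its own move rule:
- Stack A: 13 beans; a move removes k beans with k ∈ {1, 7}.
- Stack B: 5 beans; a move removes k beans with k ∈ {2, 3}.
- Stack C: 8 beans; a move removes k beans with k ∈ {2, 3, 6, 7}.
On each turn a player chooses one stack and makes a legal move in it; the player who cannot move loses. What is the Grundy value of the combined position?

3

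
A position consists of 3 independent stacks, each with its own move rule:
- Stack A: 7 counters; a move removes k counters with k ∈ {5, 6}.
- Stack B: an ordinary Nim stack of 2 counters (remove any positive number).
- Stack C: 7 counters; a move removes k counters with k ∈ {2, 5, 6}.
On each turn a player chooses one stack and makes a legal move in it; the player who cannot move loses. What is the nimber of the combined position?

Grundy values for stack A (subtraction set {5, 6}):
g(0) = mex{} = 0
g(1) = mex{} = 0
g(2) = mex{} = 0
g(3) = mex{} = 0
g(4) = mex{} = 0
g(5) = mex{0} = 1
g(6) = mex{0} = 1
g(7) = mex{0} = 1
So g(7) = 1.
Stack B is a plain Nim stack of size 2, so its Grundy value is 2.
For stack C, compute g(0), g(1), … with moves {2, 5, 6}:
g(0) = mex{} = 0
g(1) = mex{} = 0
g(2) = mex{0} = 1
g(3) = mex{0} = 1
g(4) = mex{1} = 0
g(5) = mex{0,1} = 2
g(6) = mex{0} = 1
g(7) = mex{0,1,2} = 3
So g(7) = 3.
The value of a disjunctive sum is the nim-sum of the parts.
Combined value = 1 XOR 2 XOR 3 = 0.

0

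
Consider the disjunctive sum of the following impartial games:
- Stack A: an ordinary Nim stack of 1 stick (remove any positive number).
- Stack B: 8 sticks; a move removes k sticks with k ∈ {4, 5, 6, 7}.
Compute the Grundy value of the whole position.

Stack A is a plain Nim stack of size 1, so its Grundy value is 1.
Build the Grundy sequence for stack B with g(k) = mex{g(k−s) : s ∈ {4, 5, 6, 7}, s ≤ k}:
g(0) = mex{} = 0
g(1) = mex{} = 0
g(2) = mex{} = 0
g(3) = mex{} = 0
g(4) = mex{0} = 1
g(5) = mex{0} = 1
g(6) = mex{0} = 1
g(7) = mex{0} = 1
g(8) = mex{0,1} = 2
So g(8) = 2.
By the Sprague-Grundy theorem, the Grundy value of a sum of independent games is the XOR of the component values.
Combined value = 1 ⊕ 2 = 3.

3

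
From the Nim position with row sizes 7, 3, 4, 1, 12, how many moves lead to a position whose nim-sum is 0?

Write each in binary and XOR column by column:
  0111  (7)
  0011  (3)
  0100  (4)
  0001  (1)
  1100  (12)
  ----
  1101  (13)
The overall nim-sum is X = 13. A row of size p has a winning move iff p XOR X < p (reduce it to p XOR X).
  7: 7 XOR 13 = 10 ≥ 7 — no move.
  3: 3 XOR 13 = 14 ≥ 3 — no move.
  4: 4 XOR 13 = 9 ≥ 4 — no move.
  1: 1 XOR 13 = 12 ≥ 1 — no move.
  12: 12 XOR 13 = 1 < 12 — winning move (to 1).
That gives 1 winning move.

1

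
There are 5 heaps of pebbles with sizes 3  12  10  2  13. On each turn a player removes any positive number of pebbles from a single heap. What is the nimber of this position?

10

Compute the nim-sum pairwise:
3 XOR 12 = 15
15 XOR 10 = 5
5 XOR 2 = 7
7 XOR 13 = 10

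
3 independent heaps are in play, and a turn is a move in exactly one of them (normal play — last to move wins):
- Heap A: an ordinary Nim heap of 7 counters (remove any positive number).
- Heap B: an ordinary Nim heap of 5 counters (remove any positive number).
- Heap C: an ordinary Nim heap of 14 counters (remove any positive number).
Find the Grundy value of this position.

Heap A is a plain Nim heap of size 7, so its Grundy value is 7.
Heap B is a plain Nim heap of size 5, so its Grundy value is 5.
Heap C is a plain Nim heap of size 14, so its Grundy value is 14.
By the Sprague-Grundy theorem, the Grundy value of a sum of independent games is the XOR of the component values.
Combined value = 7 ⊕ 5 ⊕ 14 = 12.

12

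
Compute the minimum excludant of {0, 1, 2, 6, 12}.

3

The values 0, 1, 2 are all present; 3 is the first non-negative integer missing from the set.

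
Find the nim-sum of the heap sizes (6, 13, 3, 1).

9

Bitwise XOR of the heap sizes:
  0110  (6)
  1101  (13)
  0011  (3)
  0001  (1)
  ----
  1001  (9)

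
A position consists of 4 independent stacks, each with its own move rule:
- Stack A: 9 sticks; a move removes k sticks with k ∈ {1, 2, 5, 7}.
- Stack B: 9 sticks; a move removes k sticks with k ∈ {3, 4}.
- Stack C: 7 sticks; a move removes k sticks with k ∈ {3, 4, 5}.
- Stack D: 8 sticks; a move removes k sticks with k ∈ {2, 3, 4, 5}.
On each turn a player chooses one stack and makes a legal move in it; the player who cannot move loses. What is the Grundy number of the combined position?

For stack A, compute g(0), g(1), … with moves {1, 2, 5, 7}:
g(0) = mex{} = 0
g(1) = mex{0} = 1
g(2) = mex{0,1} = 2
g(3) = mex{1,2} = 0
g(4) = mex{0,2} = 1
g(5) = mex{0,1} = 2
g(6) = mex{1,2} = 0
g(7) = mex{0,2} = 1
g(8) = mex{0,1} = 2
g(9) = mex{1,2} = 0
So g(9) = 0.
Build the Grundy sequence for stack B with g(k) = mex{g(k−s) : s ∈ {3, 4}, s ≤ k}:
k:     0  1  2  3  4  5  6  7  8  9
g(k):  0  0  0  1  1  1  2  0  0  0
So g(9) = 0.
For stack C, compute g(0), g(1), … with moves {3, 4, 5}:
k:     0  1  2  3  4  5  6  7
g(k):  0  0  0  1  1  1  2  2
So g(7) = 2.
Grundy values for stack D (subtraction set {2, 3, 4, 5}):
k:     0  1  2  3  4  5  6  7  8
g(k):  0  0  1  1  2  2  3  0  0
So g(8) = 0.
The value of a disjunctive sum is the nim-sum of the parts.
Combined value = 0 ⊕ 0 ⊕ 2 ⊕ 0 = 2.

2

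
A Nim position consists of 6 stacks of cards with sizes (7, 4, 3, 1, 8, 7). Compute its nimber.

Nim-sum: 7 XOR 4 XOR 3 XOR 1 XOR 8 XOR 7 = 14.

14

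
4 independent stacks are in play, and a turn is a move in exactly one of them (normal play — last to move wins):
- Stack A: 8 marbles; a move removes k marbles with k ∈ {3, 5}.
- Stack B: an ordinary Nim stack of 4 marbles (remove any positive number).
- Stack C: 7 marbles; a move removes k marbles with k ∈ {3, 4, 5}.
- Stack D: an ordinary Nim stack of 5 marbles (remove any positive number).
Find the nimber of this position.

For stack A, compute g(0), g(1), … with moves {3, 5}:
g(0) = mex{} = 0
g(1) = mex{} = 0
g(2) = mex{} = 0
g(3) = mex{0} = 1
g(4) = mex{0} = 1
g(5) = mex{0} = 1
g(6) = mex{0,1} = 2
g(7) = mex{0,1} = 2
g(8) = mex{1} = 0
So g(8) = 0.
Stack B is a plain Nim stack of size 4, so its Grundy value is 4.
For stack C, compute g(0), g(1), … with moves {3, 4, 5}:
g(0) = mex{} = 0
g(1) = mex{} = 0
g(2) = mex{} = 0
g(3) = mex{0} = 1
g(4) = mex{0} = 1
g(5) = mex{0} = 1
g(6) = mex{0,1} = 2
g(7) = mex{0,1} = 2
So g(7) = 2.
Stack D is a plain Nim stack of size 5, so its Grundy value is 5.
The value of a disjunctive sum is the nim-sum of the parts.
Combined value = 0 XOR 4 XOR 2 XOR 5 = 3.

3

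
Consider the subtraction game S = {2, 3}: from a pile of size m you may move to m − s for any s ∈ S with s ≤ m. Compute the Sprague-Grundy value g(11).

0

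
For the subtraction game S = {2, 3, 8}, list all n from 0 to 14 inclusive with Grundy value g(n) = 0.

0, 1, 5, 6, 10, 11

Build the Grundy sequence with g(k) = mex{g(k−s) : s ∈ {2, 3, 8}, s ≤ k}:
g(0) = mex{} = 0
g(1) = mex{} = 0
g(2) = mex{0} = 1
g(3) = mex{0} = 1
g(4) = mex{0,1} = 2
g(5) = mex{1} = 0
g(6) = mex{1,2} = 0
g(7) = mex{0,2} = 1
g(8) = mex{0} = 1
g(9) = mex{0,1} = 2
g(10) = mex{1} = 0
g(11) = mex{1,2} = 0
g(12) = mex{0,2} = 1
g(13) = mex{0} = 1
g(14) = mex{0,1} = 2
The P-positions (g = 0) in 0..14 are 0, 1, 5, 6, 10, 11.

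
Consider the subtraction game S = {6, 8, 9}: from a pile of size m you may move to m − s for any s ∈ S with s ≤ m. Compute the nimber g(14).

Compute g(0), g(1), … for moves {6, 8, 9}:
g(0) = mex{} = 0
g(1) = mex{} = 0
g(2) = mex{} = 0
g(3) = mex{} = 0
g(4) = mex{} = 0
g(5) = mex{} = 0
g(6) = mex{0} = 1
g(7) = mex{0} = 1
g(8) = mex{0} = 1
g(9) = mex{0} = 1
g(10) = mex{0} = 1
g(11) = mex{0} = 1
g(12) = mex{0,1} = 2
g(13) = mex{0,1} = 2
g(14) = mex{0,1} = 2
So g(14) = 2.

2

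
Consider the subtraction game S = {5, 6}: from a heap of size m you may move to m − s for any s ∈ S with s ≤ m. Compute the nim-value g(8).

Grundy values for subtraction set {5, 6}:
g(0) = mex{} = 0
g(1) = mex{} = 0
g(2) = mex{} = 0
g(3) = mex{} = 0
g(4) = mex{} = 0
g(5) = mex{0} = 1
g(6) = mex{0} = 1
g(7) = mex{0} = 1
g(8) = mex{0} = 1
So g(8) = 1.

1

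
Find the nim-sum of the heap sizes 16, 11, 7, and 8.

Nim-sum: 16 ^ 11 ^ 7 ^ 8 = 20.

20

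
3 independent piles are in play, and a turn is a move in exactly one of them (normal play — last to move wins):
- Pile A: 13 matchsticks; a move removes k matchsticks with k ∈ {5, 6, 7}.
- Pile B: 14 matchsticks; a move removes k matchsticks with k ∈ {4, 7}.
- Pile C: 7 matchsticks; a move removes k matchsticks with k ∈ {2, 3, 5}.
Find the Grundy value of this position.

For pile A, compute g(0), g(1), … with moves {5, 6, 7}:
k:     0  1  2  3  4  5  6  7  8  9 10 11 12 13
g(k):  0  0  0  0  0  1  1  1  1  1  2  2  0  0
So g(13) = 0.
Build the Grundy sequence for pile B with g(k) = mex{g(k−s) : s ∈ {4, 7}, s ≤ k}:
g(0) = mex{} = 0
g(1) = mex{} = 0
g(2) = mex{} = 0
g(3) = mex{} = 0
g(4) = mex{0} = 1
g(5) = mex{0} = 1
g(6) = mex{0} = 1
g(7) = mex{0} = 1
g(8) = mex{0,1} = 2
g(9) = mex{0,1} = 2
g(10) = mex{0,1} = 2
g(11) = mex{1} = 0
g(12) = mex{1,2} = 0
g(13) = mex{1,2} = 0
g(14) = mex{1,2} = 0
So g(14) = 0.
Grundy values for pile C (subtraction set {2, 3, 5}):
g(0) = mex{} = 0
g(1) = mex{} = 0
g(2) = mex{0} = 1
g(3) = mex{0} = 1
g(4) = mex{0,1} = 2
g(5) = mex{0,1} = 2
g(6) = mex{0,1,2} = 3
g(7) = mex{1,2} = 0
So g(7) = 0.
By the Sprague-Grundy theorem, the Grundy value of a sum of independent games is the XOR of the component values.
Combined value = 0 XOR 0 XOR 0 = 0.

0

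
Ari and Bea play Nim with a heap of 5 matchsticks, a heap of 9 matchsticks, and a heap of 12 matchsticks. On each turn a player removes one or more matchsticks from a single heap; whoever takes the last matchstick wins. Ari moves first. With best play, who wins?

Nim-sum: 5 ⊕ 9 ⊕ 12 = 0.
The nim-sum is 0, so this is a P-position: the player to move is in a losing position under optimal play; Ari is about to move from it and so loses — Bea wins.

Bea wins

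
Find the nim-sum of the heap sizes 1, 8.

Compute the nim-sum pairwise:
1 ⊕ 8 = 9

9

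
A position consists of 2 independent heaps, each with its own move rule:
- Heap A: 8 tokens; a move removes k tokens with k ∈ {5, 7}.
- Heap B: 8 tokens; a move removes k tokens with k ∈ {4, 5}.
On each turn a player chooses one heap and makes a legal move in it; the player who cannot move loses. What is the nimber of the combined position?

3

For heap A, compute g(0), g(1), … with moves {5, 7}:
g(0) = mex{} = 0
g(1) = mex{} = 0
g(2) = mex{} = 0
g(3) = mex{} = 0
g(4) = mex{} = 0
g(5) = mex{0} = 1
g(6) = mex{0} = 1
g(7) = mex{0} = 1
g(8) = mex{0} = 1
So g(8) = 1.
Grundy values for heap B (subtraction set {4, 5}):
g(0) = mex{} = 0
g(1) = mex{} = 0
g(2) = mex{} = 0
g(3) = mex{} = 0
g(4) = mex{0} = 1
g(5) = mex{0} = 1
g(6) = mex{0} = 1
g(7) = mex{0} = 1
g(8) = mex{0,1} = 2
So g(8) = 2.
The value of a disjunctive sum is the nim-sum of the parts.
Combined value = 1 XOR 2 = 3.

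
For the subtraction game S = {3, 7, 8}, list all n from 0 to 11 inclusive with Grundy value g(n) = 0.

0, 1, 2, 6, 11

Build the Grundy sequence with g(k) = mex{g(k−s) : s ∈ {3, 7, 8}, s ≤ k}:
g(0) = mex{} = 0
g(1) = mex{} = 0
g(2) = mex{} = 0
g(3) = mex{0} = 1
g(4) = mex{0} = 1
g(5) = mex{0} = 1
g(6) = mex{1} = 0
g(7) = mex{0,1} = 2
g(8) = mex{0,1} = 2
g(9) = mex{0} = 1
g(10) = mex{0,1,2} = 3
g(11) = mex{1,2} = 0
The P-positions (g = 0) in 0..11 are 0, 1, 2, 6, 11.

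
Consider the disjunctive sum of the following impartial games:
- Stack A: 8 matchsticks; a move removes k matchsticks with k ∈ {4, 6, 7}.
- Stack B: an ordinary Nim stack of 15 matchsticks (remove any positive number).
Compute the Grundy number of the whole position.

Build the Grundy sequence for stack A with g(k) = mex{g(k−s) : s ∈ {4, 6, 7}, s ≤ k}:
k:     0  1  2  3  4  5  6  7  8
g(k):  0  0  0  0  1  1  1  1  2
So g(8) = 2.
Stack B is a plain Nim stack of size 15, so its Grundy value is 15.
The value of a disjunctive sum is the nim-sum of the parts.
Combined value = 2 XOR 15 = 13.

13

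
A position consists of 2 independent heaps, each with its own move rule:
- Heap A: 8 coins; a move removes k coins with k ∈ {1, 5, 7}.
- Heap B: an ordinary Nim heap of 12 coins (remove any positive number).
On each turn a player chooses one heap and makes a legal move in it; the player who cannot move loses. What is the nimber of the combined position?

12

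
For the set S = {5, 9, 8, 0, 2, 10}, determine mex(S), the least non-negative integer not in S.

0 is in the set but 1 is not, so the mex is 1.

1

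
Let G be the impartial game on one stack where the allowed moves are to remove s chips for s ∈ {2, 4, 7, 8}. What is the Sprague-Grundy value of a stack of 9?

4

Build the Grundy sequence with g(k) = mex{g(k−s) : s ∈ {2, 4, 7, 8}, s ≤ k}:
k:     0  1  2  3  4  5  6  7  8  9
g(k):  0  0  1  1  2  2  0  3  1  4
So g(9) = 4.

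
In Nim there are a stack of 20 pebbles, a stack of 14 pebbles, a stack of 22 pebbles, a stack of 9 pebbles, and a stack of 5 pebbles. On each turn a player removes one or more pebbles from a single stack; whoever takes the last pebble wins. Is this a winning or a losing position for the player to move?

Losing position

Compute the nim-sum pairwise:
20 ^ 14 = 26
26 ^ 22 = 12
12 ^ 9 = 5
5 ^ 5 = 0
The nim-sum is 0, so this is a P-position: the player to move is in a losing position under optimal play.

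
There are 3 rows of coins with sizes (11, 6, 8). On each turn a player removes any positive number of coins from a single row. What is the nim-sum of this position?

5

Write each in binary and XOR column by column:
  1011  (11)
  0110  (6)
  1000  (8)
  ----
  0101  (5)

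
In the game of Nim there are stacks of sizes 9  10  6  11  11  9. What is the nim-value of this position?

In binary:
  1001  (9)
  1010  (10)
  0110  (6)
  1011  (11)
  1011  (11)
  1001  (9)
  ----
  1100  (12)

12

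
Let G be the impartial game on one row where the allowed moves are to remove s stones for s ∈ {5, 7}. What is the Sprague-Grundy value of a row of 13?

0

Build the Grundy sequence with g(k) = mex{g(k−s) : s ∈ {5, 7}, s ≤ k}:
k:     0  1  2  3  4  5  6  7  8  9 10 11 12 13
g(k):  0  0  0  0  0  1  1  1  1  1  2  2  0  0
So g(13) = 0.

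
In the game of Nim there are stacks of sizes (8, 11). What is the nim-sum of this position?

Compute the nim-sum pairwise:
8 ^ 11 = 3

3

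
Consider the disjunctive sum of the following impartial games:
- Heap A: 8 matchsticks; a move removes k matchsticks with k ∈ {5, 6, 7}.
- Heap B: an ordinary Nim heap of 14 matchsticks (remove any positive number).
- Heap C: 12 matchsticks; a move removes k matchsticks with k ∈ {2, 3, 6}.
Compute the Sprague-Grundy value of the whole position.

14

For heap A, compute g(0), g(1), … with moves {5, 6, 7}:
k:     0  1  2  3  4  5  6  7  8
g(k):  0  0  0  0  0  1  1  1  1
So g(8) = 1.
Heap B is a plain Nim heap of size 14, so its Grundy value is 14.
Grundy values for heap C (subtraction set {2, 3, 6}):
k:     0  1  2  3  4  5  6  7  8  9 10 11 12
g(k):  0  0  1  1  2  0  3  1  2  0  0  1  1
So g(12) = 1.
The value of a disjunctive sum is the nim-sum of the parts.
Combined value = 1 XOR 14 XOR 1 = 14.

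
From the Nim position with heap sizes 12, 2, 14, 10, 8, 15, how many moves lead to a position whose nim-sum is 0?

5

Compute the nim-sum pairwise:
12 ^ 2 = 14
14 ^ 14 = 0
0 ^ 10 = 10
10 ^ 8 = 2
2 ^ 15 = 13
The overall nim-sum is X = 13. A heap of size p has a winning move iff p XOR X < p (reduce it to p XOR X).
  12: 12 XOR 13 = 1 < 12 — winning move (to 1).
  2: 2 XOR 13 = 15 ≥ 2 — no move.
  14: 14 XOR 13 = 3 < 14 — winning move (to 3).
  10: 10 XOR 13 = 7 < 10 — winning move (to 7).
  8: 8 XOR 13 = 5 < 8 — winning move (to 5).
  15: 15 XOR 13 = 2 < 15 — winning move (to 2).
That gives 5 winning moves.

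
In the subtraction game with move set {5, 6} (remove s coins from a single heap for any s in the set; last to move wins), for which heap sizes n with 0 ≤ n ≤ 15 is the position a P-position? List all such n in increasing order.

Compute g(0), g(1), … for moves {5, 6}:
k:     0  1  2  3  4  5  6  7  8  9 10 11 12 13 14 15
g(k):  0  0  0  0  0  1  1  1  1  1  2  0  0  0  0  0
The P-positions (g = 0) in 0..15 are 0, 1, 2, 3, 4, 11, 12, 13, 14, 15.

0, 1, 2, 3, 4, 11, 12, 13, 14, 15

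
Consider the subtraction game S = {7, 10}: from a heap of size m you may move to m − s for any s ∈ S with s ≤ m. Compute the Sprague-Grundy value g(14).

2

Compute g(0), g(1), … for moves {7, 10}:
g(0) = mex{} = 0
g(1) = mex{} = 0
g(2) = mex{} = 0
g(3) = mex{} = 0
g(4) = mex{} = 0
g(5) = mex{} = 0
g(6) = mex{} = 0
g(7) = mex{0} = 1
g(8) = mex{0} = 1
g(9) = mex{0} = 1
g(10) = mex{0} = 1
g(11) = mex{0} = 1
g(12) = mex{0} = 1
g(13) = mex{0} = 1
g(14) = mex{0,1} = 2
So g(14) = 2.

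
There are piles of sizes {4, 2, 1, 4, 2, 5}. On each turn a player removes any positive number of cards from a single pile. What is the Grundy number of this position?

4

In binary:
  100  (4)
  010  (2)
  001  (1)
  100  (4)
  010  (2)
  101  (5)
  ---
  100  (4)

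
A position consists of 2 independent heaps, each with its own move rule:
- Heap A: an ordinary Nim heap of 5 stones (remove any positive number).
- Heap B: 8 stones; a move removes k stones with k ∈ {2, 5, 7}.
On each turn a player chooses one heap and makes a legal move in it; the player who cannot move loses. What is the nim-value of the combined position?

7

Heap A is a plain Nim heap of size 5, so its Grundy value is 5.
Build the Grundy sequence for heap B with g(k) = mex{g(k−s) : s ∈ {2, 5, 7}, s ≤ k}:
k:     0  1  2  3  4  5  6  7  8
g(k):  0  0  1  1  0  2  1  3  2
So g(8) = 2.
By the Sprague-Grundy theorem, the Grundy value of a sum of independent games is the XOR of the component values.
Combined value = 5 ⊕ 2 = 7.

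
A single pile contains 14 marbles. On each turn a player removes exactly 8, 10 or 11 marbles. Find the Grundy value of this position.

1

Compute g(0), g(1), … for moves {8, 10, 11}:
k:     0  1  2  3  4  5  6  7  8  9 10 11 12 13 14
g(k):  0  0  0  0  0  0  0  0  1  1  1  1  1  1  1
So g(14) = 1.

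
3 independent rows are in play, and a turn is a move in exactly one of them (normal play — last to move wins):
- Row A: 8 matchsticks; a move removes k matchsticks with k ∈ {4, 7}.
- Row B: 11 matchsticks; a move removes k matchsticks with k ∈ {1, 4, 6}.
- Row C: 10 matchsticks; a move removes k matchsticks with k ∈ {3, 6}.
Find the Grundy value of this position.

Grundy values for row A (subtraction set {4, 7}):
k:     0  1  2  3  4  5  6  7  8
g(k):  0  0  0  0  1  1  1  1  2
So g(8) = 2.
Build the Grundy sequence for row B with g(k) = mex{g(k−s) : s ∈ {1, 4, 6}, s ≤ k}:
g(0) = mex{} = 0
g(1) = mex{0} = 1
g(2) = mex{1} = 0
g(3) = mex{0} = 1
g(4) = mex{0,1} = 2
g(5) = mex{1,2} = 0
g(6) = mex{0} = 1
g(7) = mex{1} = 0
g(8) = mex{0,2} = 1
g(9) = mex{0,1} = 2
g(10) = mex{1,2} = 0
g(11) = mex{0} = 1
So g(11) = 1.
Grundy values for row C (subtraction set {3, 6}):
k:     0  1  2  3  4  5  6  7  8  9 10
g(k):  0  0  0  1  1  1  2  2  2  0  0
So g(10) = 0.
The value of a disjunctive sum is the nim-sum of the parts.
Combined value = 2 XOR 1 XOR 0 = 3.

3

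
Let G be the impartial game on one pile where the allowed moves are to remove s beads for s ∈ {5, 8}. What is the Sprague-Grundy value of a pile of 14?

0

Grundy values for subtraction set {5, 8}:
k:     0  1  2  3  4  5  6  7  8  9 10 11 12 13 14
g(k):  0  0  0  0  0  1  1  1  1  1  2  2  2  0  0
So g(14) = 0.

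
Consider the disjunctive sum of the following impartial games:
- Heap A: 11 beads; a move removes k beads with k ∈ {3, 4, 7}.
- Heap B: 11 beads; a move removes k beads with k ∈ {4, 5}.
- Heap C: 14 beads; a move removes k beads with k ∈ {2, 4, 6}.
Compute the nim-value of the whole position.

3

For heap A, compute g(0), g(1), … with moves {3, 4, 7}:
g(0) = mex{} = 0
g(1) = mex{} = 0
g(2) = mex{} = 0
g(3) = mex{0} = 1
g(4) = mex{0} = 1
g(5) = mex{0} = 1
g(6) = mex{0,1} = 2
g(7) = mex{0,1} = 2
g(8) = mex{0,1} = 2
g(9) = mex{0,1,2} = 3
g(10) = mex{1,2} = 0
g(11) = mex{1,2} = 0
So g(11) = 0.
Grundy values for heap B (subtraction set {4, 5}):
g(0) = mex{} = 0
g(1) = mex{} = 0
g(2) = mex{} = 0
g(3) = mex{} = 0
g(4) = mex{0} = 1
g(5) = mex{0} = 1
g(6) = mex{0} = 1
g(7) = mex{0} = 1
g(8) = mex{0,1} = 2
g(9) = mex{1} = 0
g(10) = mex{1} = 0
g(11) = mex{1} = 0
So g(11) = 0.
Build the Grundy sequence for heap C with g(k) = mex{g(k−s) : s ∈ {2, 4, 6}, s ≤ k}:
g(0) = mex{} = 0
g(1) = mex{} = 0
g(2) = mex{0} = 1
g(3) = mex{0} = 1
g(4) = mex{0,1} = 2
g(5) = mex{0,1} = 2
g(6) = mex{0,1,2} = 3
g(7) = mex{0,1,2} = 3
g(8) = mex{1,2,3} = 0
g(9) = mex{1,2,3} = 0
g(10) = mex{0,2,3} = 1
g(11) = mex{0,2,3} = 1
g(12) = mex{0,1,3} = 2
g(13) = mex{0,1,3} = 2
g(14) = mex{0,1,2} = 3
So g(14) = 3.
By the Sprague-Grundy theorem, the Grundy value of a sum of independent games is the XOR of the component values.
Combined value = 0 ⊕ 0 ⊕ 3 = 3.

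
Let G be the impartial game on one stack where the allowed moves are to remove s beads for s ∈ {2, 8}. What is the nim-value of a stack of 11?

0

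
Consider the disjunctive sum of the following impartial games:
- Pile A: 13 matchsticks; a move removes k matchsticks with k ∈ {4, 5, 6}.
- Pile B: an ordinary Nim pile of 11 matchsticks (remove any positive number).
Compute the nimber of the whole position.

Grundy values for pile A (subtraction set {4, 5, 6}):
k:     0  1  2  3  4  5  6  7  8  9 10 11 12 13
g(k):  0  0  0  0  1  1  1  1  2  2  0  0  0  0
So g(13) = 0.
Pile B is a plain Nim pile of size 11, so its Grundy value is 11.
The value of a disjunctive sum is the nim-sum of the parts.
Combined value = 0 ⊕ 11 = 11.

11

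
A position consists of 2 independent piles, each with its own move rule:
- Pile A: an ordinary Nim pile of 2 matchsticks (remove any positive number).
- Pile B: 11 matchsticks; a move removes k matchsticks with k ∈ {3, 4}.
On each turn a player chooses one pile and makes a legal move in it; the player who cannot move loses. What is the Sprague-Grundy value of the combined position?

3

Pile A is a plain Nim pile of size 2, so its Grundy value is 2.
Build the Grundy sequence for pile B with g(k) = mex{g(k−s) : s ∈ {3, 4}, s ≤ k}:
g(0) = mex{} = 0
g(1) = mex{} = 0
g(2) = mex{} = 0
g(3) = mex{0} = 1
g(4) = mex{0} = 1
g(5) = mex{0} = 1
g(6) = mex{0,1} = 2
g(7) = mex{1} = 0
g(8) = mex{1} = 0
g(9) = mex{1,2} = 0
g(10) = mex{0,2} = 1
g(11) = mex{0} = 1
So g(11) = 1.
By the Sprague-Grundy theorem, the Grundy value of a sum of independent games is the XOR of the component values.
Combined value = 2 ⊕ 1 = 3.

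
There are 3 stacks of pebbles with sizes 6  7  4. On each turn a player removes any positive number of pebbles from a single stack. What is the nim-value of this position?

5

Bitwise XOR of the heap sizes:
  110  (6)
  111  (7)
  100  (4)
  ---
  101  (5)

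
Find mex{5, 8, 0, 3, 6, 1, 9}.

2

The values 0, 1 are all present; 2 is the first non-negative integer missing from the set.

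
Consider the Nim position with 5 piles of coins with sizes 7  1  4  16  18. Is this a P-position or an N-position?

P-position

Compute the nim-sum pairwise:
7 ^ 1 = 6
6 ^ 4 = 2
2 ^ 16 = 18
18 ^ 18 = 0
The nim-sum is 0, so this is a P-position: the player to move is in a losing position under optimal play.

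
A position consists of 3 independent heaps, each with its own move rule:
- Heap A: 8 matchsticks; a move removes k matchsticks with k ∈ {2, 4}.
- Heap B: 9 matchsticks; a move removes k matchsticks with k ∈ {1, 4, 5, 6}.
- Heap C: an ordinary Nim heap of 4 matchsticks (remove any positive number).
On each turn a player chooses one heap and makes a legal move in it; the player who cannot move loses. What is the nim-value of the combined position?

5

For heap A, compute g(0), g(1), … with moves {2, 4}:
k:     0  1  2  3  4  5  6  7  8
g(k):  0  0  1  1  2  2  0  0  1
So g(8) = 1.
Grundy values for heap B (subtraction set {1, 4, 5, 6}):
g(0) = mex{} = 0
g(1) = mex{0} = 1
g(2) = mex{1} = 0
g(3) = mex{0} = 1
g(4) = mex{0,1} = 2
g(5) = mex{0,1,2} = 3
g(6) = mex{0,1,3} = 2
g(7) = mex{0,1,2} = 3
g(8) = mex{0,1,2,3} = 4
g(9) = mex{1,2,3,4} = 0
So g(9) = 0.
Heap C is a plain Nim heap of size 4, so its Grundy value is 4.
By the Sprague-Grundy theorem, the Grundy value of a sum of independent games is the XOR of the component values.
Combined value = 1 XOR 0 XOR 4 = 5.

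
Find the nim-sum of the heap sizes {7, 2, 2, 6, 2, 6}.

5

Bitwise XOR of the heap sizes:
  111  (7)
  010  (2)
  010  (2)
  110  (6)
  010  (2)
  110  (6)
  ---
  101  (5)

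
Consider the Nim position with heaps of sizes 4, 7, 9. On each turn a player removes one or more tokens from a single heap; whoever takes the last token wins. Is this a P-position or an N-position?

N-position

Compute the nim-sum pairwise:
4 ^ 7 = 3
3 ^ 9 = 10
The nim-sum is 10 ≠ 0, so this is an N-position: the player to move can win.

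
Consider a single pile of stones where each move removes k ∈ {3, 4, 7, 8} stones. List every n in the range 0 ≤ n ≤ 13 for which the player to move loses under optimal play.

0, 1, 2, 11, 12, 13

Grundy values for subtraction set {3, 4, 7, 8}:
g(0) = mex{} = 0
g(1) = mex{} = 0
g(2) = mex{} = 0
g(3) = mex{0} = 1
g(4) = mex{0} = 1
g(5) = mex{0} = 1
g(6) = mex{0,1} = 2
g(7) = mex{0,1} = 2
g(8) = mex{0,1} = 2
g(9) = mex{0,1,2} = 3
g(10) = mex{0,1,2} = 3
g(11) = mex{1,2} = 0
g(12) = mex{1,2,3} = 0
g(13) = mex{1,2,3} = 0
The P-positions (g = 0) in 0..13 are 0, 1, 2, 11, 12, 13.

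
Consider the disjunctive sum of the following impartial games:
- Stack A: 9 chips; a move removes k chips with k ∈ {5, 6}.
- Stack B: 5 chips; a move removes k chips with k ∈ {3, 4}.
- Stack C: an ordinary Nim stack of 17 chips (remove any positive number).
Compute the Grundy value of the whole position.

17

For stack A, compute g(0), g(1), … with moves {5, 6}:
g(0) = mex{} = 0
g(1) = mex{} = 0
g(2) = mex{} = 0
g(3) = mex{} = 0
g(4) = mex{} = 0
g(5) = mex{0} = 1
g(6) = mex{0} = 1
g(7) = mex{0} = 1
g(8) = mex{0} = 1
g(9) = mex{0} = 1
So g(9) = 1.
Grundy values for stack B (subtraction set {3, 4}):
g(0) = mex{} = 0
g(1) = mex{} = 0
g(2) = mex{} = 0
g(3) = mex{0} = 1
g(4) = mex{0} = 1
g(5) = mex{0} = 1
So g(5) = 1.
Stack C is a plain Nim stack of size 17, so its Grundy value is 17.
The value of a disjunctive sum is the nim-sum of the parts.
Combined value = 1 XOR 1 XOR 17 = 17.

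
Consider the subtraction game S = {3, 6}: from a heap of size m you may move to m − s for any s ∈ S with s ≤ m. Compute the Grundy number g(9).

Compute g(0), g(1), … for moves {3, 6}:
g(0) = mex{} = 0
g(1) = mex{} = 0
g(2) = mex{} = 0
g(3) = mex{0} = 1
g(4) = mex{0} = 1
g(5) = mex{0} = 1
g(6) = mex{0,1} = 2
g(7) = mex{0,1} = 2
g(8) = mex{0,1} = 2
g(9) = mex{1,2} = 0
So g(9) = 0.

0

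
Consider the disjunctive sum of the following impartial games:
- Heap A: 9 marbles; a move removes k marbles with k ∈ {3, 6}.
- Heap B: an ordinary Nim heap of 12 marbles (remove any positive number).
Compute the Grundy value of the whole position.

12

For heap A, compute g(0), g(1), … with moves {3, 6}:
g(0) = mex{} = 0
g(1) = mex{} = 0
g(2) = mex{} = 0
g(3) = mex{0} = 1
g(4) = mex{0} = 1
g(5) = mex{0} = 1
g(6) = mex{0,1} = 2
g(7) = mex{0,1} = 2
g(8) = mex{0,1} = 2
g(9) = mex{1,2} = 0
So g(9) = 0.
Heap B is a plain Nim heap of size 12, so its Grundy value is 12.
The value of a disjunctive sum is the nim-sum of the parts.
Combined value = 0 XOR 12 = 12.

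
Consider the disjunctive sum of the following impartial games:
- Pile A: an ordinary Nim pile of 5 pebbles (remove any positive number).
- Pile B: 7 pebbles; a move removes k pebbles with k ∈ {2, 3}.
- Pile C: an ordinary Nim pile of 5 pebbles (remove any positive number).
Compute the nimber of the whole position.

Pile A is a plain Nim pile of size 5, so its Grundy value is 5.
For pile B, compute g(0), g(1), … with moves {2, 3}:
k:     0  1  2  3  4  5  6  7
g(k):  0  0  1  1  2  0  0  1
So g(7) = 1.
Pile C is a plain Nim pile of size 5, so its Grundy value is 5.
The value of a disjunctive sum is the nim-sum of the parts.
Combined value = 5 ⊕ 1 ⊕ 5 = 1.

1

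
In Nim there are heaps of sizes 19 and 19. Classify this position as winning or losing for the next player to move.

Compute the nim-sum pairwise:
19 ^ 19 = 0
The nim-sum is 0, so this is a P-position: the player to move is in a losing position under optimal play.

Losing position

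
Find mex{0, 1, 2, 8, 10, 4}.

3

The values 0, 1, 2 are all present; 3 is the first non-negative integer missing from the set.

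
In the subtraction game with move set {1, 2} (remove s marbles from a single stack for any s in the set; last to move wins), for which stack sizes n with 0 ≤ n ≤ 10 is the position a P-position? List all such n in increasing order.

0, 3, 6, 9

Grundy values for subtraction set {1, 2}:
g(0) = mex{} = 0
g(1) = mex{0} = 1
g(2) = mex{0,1} = 2
g(3) = mex{1,2} = 0
g(4) = mex{0,2} = 1
g(5) = mex{0,1} = 2
g(6) = mex{1,2} = 0
g(7) = mex{0,2} = 1
g(8) = mex{0,1} = 2
g(9) = mex{1,2} = 0
g(10) = mex{0,2} = 1
The P-positions (g = 0) in 0..10 are 0, 3, 6, 9.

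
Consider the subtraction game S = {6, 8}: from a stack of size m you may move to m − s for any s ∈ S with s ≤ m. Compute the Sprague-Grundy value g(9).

1

Grundy values for subtraction set {6, 8}:
k:     0  1  2  3  4  5  6  7  8  9
g(k):  0  0  0  0  0  0  1  1  1  1
So g(9) = 1.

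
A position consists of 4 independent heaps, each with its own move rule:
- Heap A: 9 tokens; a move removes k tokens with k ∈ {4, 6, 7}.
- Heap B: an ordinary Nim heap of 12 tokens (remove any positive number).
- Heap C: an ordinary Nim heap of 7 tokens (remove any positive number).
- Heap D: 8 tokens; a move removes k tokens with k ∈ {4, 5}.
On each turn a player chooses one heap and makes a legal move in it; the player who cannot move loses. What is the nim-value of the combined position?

11

Build the Grundy sequence for heap A with g(k) = mex{g(k−s) : s ∈ {4, 6, 7}, s ≤ k}:
g(0) = mex{} = 0
g(1) = mex{} = 0
g(2) = mex{} = 0
g(3) = mex{} = 0
g(4) = mex{0} = 1
g(5) = mex{0} = 1
g(6) = mex{0} = 1
g(7) = mex{0} = 1
g(8) = mex{0,1} = 2
g(9) = mex{0,1} = 2
So g(9) = 2.
Heap B is a plain Nim heap of size 12, so its Grundy value is 12.
Heap C is a plain Nim heap of size 7, so its Grundy value is 7.
For heap D, compute g(0), g(1), … with moves {4, 5}:
g(0) = mex{} = 0
g(1) = mex{} = 0
g(2) = mex{} = 0
g(3) = mex{} = 0
g(4) = mex{0} = 1
g(5) = mex{0} = 1
g(6) = mex{0} = 1
g(7) = mex{0} = 1
g(8) = mex{0,1} = 2
So g(8) = 2.
By the Sprague-Grundy theorem, the Grundy value of a sum of independent games is the XOR of the component values.
Combined value = 2 XOR 12 XOR 7 XOR 2 = 11.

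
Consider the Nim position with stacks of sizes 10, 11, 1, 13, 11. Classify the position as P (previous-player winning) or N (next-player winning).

In binary:
  1010  (10)
  1011  (11)
  0001  (1)
  1101  (13)
  1011  (11)
  ----
  0110  (6)
The nim-sum is 6 ≠ 0, so this is an N-position: the player to move can win.

N-position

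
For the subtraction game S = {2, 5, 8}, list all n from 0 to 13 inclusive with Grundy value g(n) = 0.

Build the Grundy sequence with g(k) = mex{g(k−s) : s ∈ {2, 5, 8}, s ≤ k}:
k:     0  1  2  3  4  5  6  7  8  9 10 11 12 13
g(k):  0  0  1  1  0  2  1  0  2  1  0  0  1  1
The P-positions (g = 0) in 0..13 are 0, 1, 4, 7, 10, 11.

0, 1, 4, 7, 10, 11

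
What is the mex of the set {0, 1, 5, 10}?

2

The values 0, 1 are all present; 2 is the first non-negative integer missing from the set.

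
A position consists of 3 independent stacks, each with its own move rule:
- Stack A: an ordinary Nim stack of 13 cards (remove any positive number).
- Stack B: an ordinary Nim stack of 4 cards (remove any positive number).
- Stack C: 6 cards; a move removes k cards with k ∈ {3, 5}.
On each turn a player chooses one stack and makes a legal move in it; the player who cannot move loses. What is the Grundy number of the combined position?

Stack A is a plain Nim stack of size 13, so its Grundy value is 13.
Stack B is a plain Nim stack of size 4, so its Grundy value is 4.
For stack C, compute g(0), g(1), … with moves {3, 5}:
k:     0  1  2  3  4  5  6
g(k):  0  0  0  1  1  1  2
So g(6) = 2.
By the Sprague-Grundy theorem, the Grundy value of a sum of independent games is the XOR of the component values.
Combined value = 13 ⊕ 4 ⊕ 2 = 11.

11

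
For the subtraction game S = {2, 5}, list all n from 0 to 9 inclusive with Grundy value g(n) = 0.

Build the Grundy sequence with g(k) = mex{g(k−s) : s ∈ {2, 5}, s ≤ k}:
k:     0  1  2  3  4  5  6  7  8  9
g(k):  0  0  1  1  0  2  1  0  0  1
The P-positions (g = 0) in 0..9 are 0, 1, 4, 7, 8.

0, 1, 4, 7, 8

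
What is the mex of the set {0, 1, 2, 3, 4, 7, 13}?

5

The values 0, 1, 2, 3, 4 are all present; 5 is the first non-negative integer missing from the set.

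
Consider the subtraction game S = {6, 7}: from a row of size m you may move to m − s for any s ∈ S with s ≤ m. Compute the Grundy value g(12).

2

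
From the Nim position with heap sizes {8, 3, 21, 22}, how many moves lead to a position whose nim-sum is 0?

1

Compute the nim-sum pairwise:
8 ^ 3 = 11
11 ^ 21 = 30
30 ^ 22 = 8
The overall nim-sum is X = 8. A heap of size p has a winning move iff p XOR X < p (reduce it to p XOR X).
  8: 8 XOR 8 = 0 < 8 — winning move (to 0).
  3: 3 XOR 8 = 11 ≥ 3 — no move.
  21: 21 XOR 8 = 29 ≥ 21 — no move.
  22: 22 XOR 8 = 30 ≥ 22 — no move.
That gives 1 winning move.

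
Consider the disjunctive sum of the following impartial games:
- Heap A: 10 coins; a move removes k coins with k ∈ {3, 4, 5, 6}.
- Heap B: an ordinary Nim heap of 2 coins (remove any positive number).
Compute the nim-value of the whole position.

For heap A, compute g(0), g(1), … with moves {3, 4, 5, 6}:
k:     0  1  2  3  4  5  6  7  8  9 10
g(k):  0  0  0  1  1  1  2  2  2  0  0
So g(10) = 0.
Heap B is a plain Nim heap of size 2, so its Grundy value is 2.
The value of a disjunctive sum is the nim-sum of the parts.
Combined value = 0 XOR 2 = 2.

2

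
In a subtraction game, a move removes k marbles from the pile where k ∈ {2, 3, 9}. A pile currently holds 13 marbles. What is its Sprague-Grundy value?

1

Compute g(0), g(1), … for moves {2, 3, 9}:
g(0) = mex{} = 0
g(1) = mex{} = 0
g(2) = mex{0} = 1
g(3) = mex{0} = 1
g(4) = mex{0,1} = 2
g(5) = mex{1} = 0
g(6) = mex{1,2} = 0
g(7) = mex{0,2} = 1
g(8) = mex{0} = 1
g(9) = mex{0,1} = 2
g(10) = mex{0,1} = 2
g(11) = mex{1,2} = 0
g(12) = mex{1,2} = 0
g(13) = mex{0,2} = 1
So g(13) = 1.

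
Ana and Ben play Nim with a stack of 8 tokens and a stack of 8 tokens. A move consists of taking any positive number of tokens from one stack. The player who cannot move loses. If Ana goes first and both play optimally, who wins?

Ben wins

Nim-sum: 8 XOR 8 = 0.
The nim-sum is 0, so this is a P-position: the player to move is in a losing position under optimal play; Ana is about to move from it and so loses — Ben wins.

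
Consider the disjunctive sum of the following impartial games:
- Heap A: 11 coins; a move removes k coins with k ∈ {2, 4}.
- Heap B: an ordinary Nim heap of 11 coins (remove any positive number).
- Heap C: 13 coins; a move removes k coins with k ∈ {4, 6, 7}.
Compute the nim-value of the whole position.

9

Build the Grundy sequence for heap A with g(k) = mex{g(k−s) : s ∈ {2, 4}, s ≤ k}:
k:     0  1  2  3  4  5  6  7  8  9 10 11
g(k):  0  0  1  1  2  2  0  0  1  1  2  2
So g(11) = 2.
Heap B is a plain Nim heap of size 11, so its Grundy value is 11.
For heap C, compute g(0), g(1), … with moves {4, 6, 7}:
k:     0  1  2  3  4  5  6  7  8  9 10 11 12 13
g(k):  0  0  0  0  1  1  1  1  2  2  2  0  0  0
So g(13) = 0.
By the Sprague-Grundy theorem, the Grundy value of a sum of independent games is the XOR of the component values.
Combined value = 2 ⊕ 11 ⊕ 0 = 9.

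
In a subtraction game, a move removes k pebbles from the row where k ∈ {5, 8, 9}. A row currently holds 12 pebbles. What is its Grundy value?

Grundy values for subtraction set {5, 8, 9}:
g(0) = mex{} = 0
g(1) = mex{} = 0
g(2) = mex{} = 0
g(3) = mex{} = 0
g(4) = mex{} = 0
g(5) = mex{0} = 1
g(6) = mex{0} = 1
g(7) = mex{0} = 1
g(8) = mex{0} = 1
g(9) = mex{0} = 1
g(10) = mex{0,1} = 2
g(11) = mex{0,1} = 2
g(12) = mex{0,1} = 2
So g(12) = 2.

2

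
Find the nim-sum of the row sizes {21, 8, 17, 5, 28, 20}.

1

Compute the nim-sum pairwise:
21 ⊕ 8 = 29
29 ⊕ 17 = 12
12 ⊕ 5 = 9
9 ⊕ 28 = 21
21 ⊕ 20 = 1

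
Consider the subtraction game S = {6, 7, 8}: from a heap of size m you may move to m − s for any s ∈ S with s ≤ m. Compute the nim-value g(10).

1

Grundy values for subtraction set {6, 7, 8}:
k:     0  1  2  3  4  5  6  7  8  9 10
g(k):  0  0  0  0  0  0  1  1  1  1  1
So g(10) = 1.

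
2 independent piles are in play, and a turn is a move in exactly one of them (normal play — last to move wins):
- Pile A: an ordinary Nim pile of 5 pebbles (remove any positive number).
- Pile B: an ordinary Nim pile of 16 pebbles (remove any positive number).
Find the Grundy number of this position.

Pile A is a plain Nim pile of size 5, so its Grundy value is 5.
Pile B is a plain Nim pile of size 16, so its Grundy value is 16.
By the Sprague-Grundy theorem, the Grundy value of a sum of independent games is the XOR of the component values.
Combined value = 5 ⊕ 16 = 21.

21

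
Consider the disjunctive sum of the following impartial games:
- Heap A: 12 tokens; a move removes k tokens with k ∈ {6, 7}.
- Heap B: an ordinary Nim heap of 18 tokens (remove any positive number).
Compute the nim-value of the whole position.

16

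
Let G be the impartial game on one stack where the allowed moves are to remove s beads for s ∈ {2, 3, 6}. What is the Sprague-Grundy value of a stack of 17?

Build the Grundy sequence with g(k) = mex{g(k−s) : s ∈ {2, 3, 6}, s ≤ k}:
k:     0  1  2  3  4  5  6  7  8  9 10 11 12 13 14 15 16 17
g(k):  0  0  1  1  2  0  3  1  2  0  0  1  1  2  0  3  1  2
So g(17) = 2.

2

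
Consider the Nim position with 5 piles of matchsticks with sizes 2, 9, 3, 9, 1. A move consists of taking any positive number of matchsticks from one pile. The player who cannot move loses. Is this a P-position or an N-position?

P-position

Write each in binary and XOR column by column:
  0010  (2)
  1001  (9)
  0011  (3)
  1001  (9)
  0001  (1)
  ----
  0000  (0)
The nim-sum is 0, so this is a P-position: the player to move is in a losing position under optimal play.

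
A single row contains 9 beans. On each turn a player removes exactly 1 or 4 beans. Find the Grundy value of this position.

2

Compute g(0), g(1), … for moves {1, 4}:
g(0) = mex{} = 0
g(1) = mex{0} = 1
g(2) = mex{1} = 0
g(3) = mex{0} = 1
g(4) = mex{0,1} = 2
g(5) = mex{1,2} = 0
g(6) = mex{0} = 1
g(7) = mex{1} = 0
g(8) = mex{0,2} = 1
g(9) = mex{0,1} = 2
So g(9) = 2.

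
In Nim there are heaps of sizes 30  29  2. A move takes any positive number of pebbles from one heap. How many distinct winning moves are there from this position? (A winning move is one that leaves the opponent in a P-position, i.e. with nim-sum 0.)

1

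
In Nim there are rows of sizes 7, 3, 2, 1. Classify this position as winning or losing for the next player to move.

Winning position

Nim-sum: 7 ⊕ 3 ⊕ 2 ⊕ 1 = 7.
The nim-sum is 7 ≠ 0, so this is an N-position: the player to move can win.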